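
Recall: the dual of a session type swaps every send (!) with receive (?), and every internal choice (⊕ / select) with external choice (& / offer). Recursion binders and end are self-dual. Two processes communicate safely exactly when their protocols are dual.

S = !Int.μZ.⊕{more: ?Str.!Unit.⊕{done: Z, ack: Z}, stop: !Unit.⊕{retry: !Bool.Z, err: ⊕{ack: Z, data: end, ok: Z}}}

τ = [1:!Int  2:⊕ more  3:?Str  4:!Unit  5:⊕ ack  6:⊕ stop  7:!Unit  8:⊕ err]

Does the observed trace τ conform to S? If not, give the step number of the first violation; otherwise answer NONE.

[1] !Int  ok  cont: μZ.…
[2] ⊕ more  ok  cont: ?Str.!Unit.⊕{done: μZ.…, ack: μZ.…}
[3] ?Str  ok  cont: !Unit.⊕{done: μZ.…, ack: μZ.…}
[4] !Unit  ok  cont: ⊕{done: μZ.…, ack: μZ.…}
[5] ⊕ ack  ok  cont: μZ.…
[6] ⊕ stop  ok  cont: !Unit.⊕{retry: !Bool.μZ.…, err: ⊕{ack: μZ.…, data: end, ok: μZ.…}}
[7] !Unit  ok  cont: ⊕{retry: !Bool.μZ.…, err: ⊕{ack: μZ.…, data: end, ok: μZ.…}}
[8] ⊕ err  ok  cont: ⊕{ack: μZ.…, data: end, ok: μZ.…}
τ conforms to S (length 8)

NONE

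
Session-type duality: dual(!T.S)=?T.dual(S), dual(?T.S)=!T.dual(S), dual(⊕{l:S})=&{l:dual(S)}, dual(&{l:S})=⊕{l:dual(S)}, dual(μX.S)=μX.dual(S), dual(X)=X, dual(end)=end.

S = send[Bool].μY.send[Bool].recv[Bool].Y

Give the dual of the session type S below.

send[Bool] → recv[Bool]
  μY → μY  (μ self-dual)
    send[Bool] → recv[Bool]
      recv[Bool] → send[Bool]
        Y self-dual

recv[Bool].μY.recv[Bool].send[Bool].Y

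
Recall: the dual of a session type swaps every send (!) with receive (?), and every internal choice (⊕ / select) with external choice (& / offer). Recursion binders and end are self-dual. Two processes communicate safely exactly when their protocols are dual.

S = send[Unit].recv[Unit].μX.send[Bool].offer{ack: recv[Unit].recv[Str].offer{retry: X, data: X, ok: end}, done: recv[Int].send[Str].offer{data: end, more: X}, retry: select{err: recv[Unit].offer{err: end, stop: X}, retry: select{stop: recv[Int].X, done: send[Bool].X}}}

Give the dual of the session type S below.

send[Unit] → recv[Unit]
  recv[Unit] → send[Unit]
    μX → μX  (μ self-dual)
      send[Bool] → recv[Bool]
        offer{ack,done,retry} → select{ack,done,retry}  (external→internal)
          [ack]
            recv[Unit] → send[Unit]
              recv[Str] → send[Str]
                offer{retry,data,ok} → select{retry,data,ok}  (external→internal)
                  [retry]
                    dual(X) = X
                  [data]
                    dual(X) = X
                  [ok]
                    dual(end) = end
          [done]
            recv[Int] → send[Int]
              send[Str] → recv[Str]
                offer{data,more} → select{data,more}  (external→internal)
                  [data]
                    dual(end) = end
                  [more]
                    dual(X) = X
          [retry]
            select{err,retry} → offer{err,retry}  (internal→external)
              [err]
                recv[Unit] → send[Unit]
                  offer{err,stop} → select{err,stop}  (external→internal)
                    [err]
                      dual(end) = end
                    [stop]
                      dual(X) = X
              [retry]
                select{stop,done} → offer{stop,done}  (internal→external)
                  [stop]
                    recv[Int] → send[Int]
                      dual(X) = X
                  [done]
                    send[Bool] → recv[Bool]
                      dual(X) = X

recv[Unit].send[Unit].μX.recv[Bool].select{ack: send[Unit].send[Str].select{retry: X, data: X, ok: end}, done: send[Int].recv[Str].select{data: end, more: X}, retry: offer{err: send[Unit].select{err: end, stop: X}, retry: offer{stop: send[Int].X, done: recv[Bool].X}}}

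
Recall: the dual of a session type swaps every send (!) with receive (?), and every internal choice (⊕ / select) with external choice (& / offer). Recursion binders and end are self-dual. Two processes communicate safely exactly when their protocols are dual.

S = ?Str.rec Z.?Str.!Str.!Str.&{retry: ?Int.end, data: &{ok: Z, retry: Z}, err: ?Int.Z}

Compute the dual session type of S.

!Str.rec Z.!Str.?Str.?Str.+{retry: !Int.end, data: +{ok: Z, retry: Z}, err: !Int.Z}

?Str → !Str
  rec Z → rec Z  (binder kept)
    ?Str → !Str
      !Str → ?Str
        !Str → ?Str
          &{retry,data,err} → +{retry,data,err}  (offer→select)
            • retry:
              ?Int → !Int
                end self-dual
            • data:
              &{ok,retry} → +{ok,retry}  (offer→select)
                • ok:
                  Z self-dual
                • retry:
                  Z self-dual
            • err:
              ?Int → !Int
                Z self-dual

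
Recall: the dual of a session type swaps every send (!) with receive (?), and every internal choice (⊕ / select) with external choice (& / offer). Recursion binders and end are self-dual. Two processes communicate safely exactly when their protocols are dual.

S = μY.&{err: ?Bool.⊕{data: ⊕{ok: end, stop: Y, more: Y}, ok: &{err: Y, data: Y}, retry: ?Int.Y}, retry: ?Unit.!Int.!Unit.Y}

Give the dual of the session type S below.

μY = μY  (μ self-dual)
  &{err,retry} = ⊕{err,retry}  (external→internal)
    • err:
      ?Bool = !Bool
        ⊕{data,ok,retry} = &{data,ok,retry}  (internal→external)
          • data:
            ⊕{ok,stop,more} = &{ok,stop,more}  (internal→external)
              • ok:
                dual(end) = end
              • stop:
                dual(Y) = Y
              • more:
                dual(Y) = Y
          • ok:
            &{err,data} = ⊕{err,data}  (external→internal)
              • err:
                dual(Y) = Y
              • data:
                dual(Y) = Y
          • retry:
            ?Int = !Int
              dual(Y) = Y
    • retry:
      ?Unit = !Unit
        !Int = ?Int
          !Unit = ?Unit
            dual(Y) = Y

μY.⊕{err: !Bool.&{data: &{ok: end, stop: Y, more: Y}, ok: ⊕{err: Y, data: Y}, retry: !Int.Y}, retry: !Unit.?Int.?Unit.Y}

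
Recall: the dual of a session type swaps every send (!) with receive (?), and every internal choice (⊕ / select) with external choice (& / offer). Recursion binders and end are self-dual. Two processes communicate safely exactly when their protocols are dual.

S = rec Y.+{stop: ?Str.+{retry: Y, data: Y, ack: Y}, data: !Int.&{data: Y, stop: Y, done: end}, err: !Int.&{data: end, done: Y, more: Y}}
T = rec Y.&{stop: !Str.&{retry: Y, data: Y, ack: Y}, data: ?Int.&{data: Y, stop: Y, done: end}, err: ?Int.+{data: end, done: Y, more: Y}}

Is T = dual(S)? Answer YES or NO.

NO

rec Y | rec Y  match (rec unchanged)
  +{stop,data,err} | &{stop,data,err}  match same labels
    case stop:
      ?Str | !Str  match
        +{retry,data,ack} | &{retry,data,ack}  match same labels
          case retry:
            Y | Y  match
          case data:
            Y | Y  match
          case ack:
            Y | Y  match
    case data:
      !Int | ?Int  match
        &{data,stop,done} | &{data,stop,done}  ✗ choice polarity not flipped — not dual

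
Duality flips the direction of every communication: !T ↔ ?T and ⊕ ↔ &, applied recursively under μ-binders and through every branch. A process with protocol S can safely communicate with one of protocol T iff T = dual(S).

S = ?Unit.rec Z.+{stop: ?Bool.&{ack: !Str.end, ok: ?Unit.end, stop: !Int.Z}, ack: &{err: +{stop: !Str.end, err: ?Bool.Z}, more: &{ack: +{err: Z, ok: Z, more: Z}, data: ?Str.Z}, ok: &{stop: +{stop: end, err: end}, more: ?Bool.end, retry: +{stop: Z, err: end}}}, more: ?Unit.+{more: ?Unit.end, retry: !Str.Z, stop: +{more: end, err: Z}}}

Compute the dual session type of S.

?Unit ↦ !Unit
  rec Z ↦ rec Z  (μ self-dual)
    +{stop,ack,more} ↦ &{stop,ack,more}  (select→offer)
      • stop:
        ?Bool ↦ !Bool
          &{ack,ok,stop} ↦ +{ack,ok,stop}  (offer→select)
            • ack:
              !Str ↦ ?Str
                end self-dual
            • ok:
              ?Unit ↦ !Unit
                end self-dual
            • stop:
              !Int ↦ ?Int
                Z self-dual
      • ack:
        &{err,more,ok} ↦ +{err,more,ok}  (offer→select)
          • err:
            +{stop,err} ↦ &{stop,err}  (select→offer)
              • stop:
                !Str ↦ ?Str
                  end self-dual
              • err:
                ?Bool ↦ !Bool
                  Z self-dual
          • more:
            &{ack,data} ↦ +{ack,data}  (offer→select)
              • ack:
                +{err,ok,more} ↦ &{err,ok,more}  (select→offer)
                  • err:
                    Z self-dual
                  • ok:
                    Z self-dual
                  • more:
                    Z self-dual
              • data:
                ?Str ↦ !Str
                  Z self-dual
          • ok:
            &{stop,more,retry} ↦ +{stop,more,retry}  (offer→select)
              • stop:
                +{stop,err} ↦ &{stop,err}  (select→offer)
                  • stop:
                    end self-dual
                  • err:
                    end self-dual
              • more:
                ?Bool ↦ !Bool
                  end self-dual
              • retry:
                +{stop,err} ↦ &{stop,err}  (select→offer)
                  • stop:
                    Z self-dual
                  • err:
                    end self-dual
      • more:
        ?Unit ↦ !Unit
          +{more,retry,stop} ↦ &{more,retry,stop}  (select→offer)
            • more:
              ?Unit ↦ !Unit
                end self-dual
            • retry:
              !Str ↦ ?Str
                Z self-dual
            • stop:
              +{more,err} ↦ &{more,err}  (select→offer)
                • more:
                  end self-dual
                • err:
                  Z self-dual

!Unit.rec Z.&{stop: !Bool.+{ack: ?Str.end, ok: !Unit.end, stop: ?Int.Z}, ack: +{err: &{stop: ?Str.end, err: !Bool.Z}, more: +{ack: &{err: Z, ok: Z, more: Z}, data: !Str.Z}, ok: +{stop: &{stop: end, err: end}, more: !Bool.end, retry: &{stop: Z, err: end}}}, more: !Unit.&{more: !Unit.end, retry: ?Str.Z, stop: &{more: end, err: Z}}}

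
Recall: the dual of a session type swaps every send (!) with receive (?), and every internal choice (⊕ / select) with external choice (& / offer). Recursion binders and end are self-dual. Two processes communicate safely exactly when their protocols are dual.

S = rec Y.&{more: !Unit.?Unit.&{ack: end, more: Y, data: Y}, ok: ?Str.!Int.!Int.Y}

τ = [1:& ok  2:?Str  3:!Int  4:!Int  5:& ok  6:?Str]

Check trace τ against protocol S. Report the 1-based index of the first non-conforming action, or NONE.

NONE

step 1: & ok  ✓  cont: ?Str.!Int.!Int.rec Y.…
step 2: ?Str  ✓  cont: !Int.!Int.rec Y.…
step 3: !Int  ✓  cont: !Int.rec Y.…
step 4: !Int  ✓  cont: rec Y.…
step 5: & ok  ✓  cont: ?Str.!Int.!Int.rec Y.…
step 6: ?Str  ✓  cont: !Int.!Int.rec Y.…
all 6 steps conform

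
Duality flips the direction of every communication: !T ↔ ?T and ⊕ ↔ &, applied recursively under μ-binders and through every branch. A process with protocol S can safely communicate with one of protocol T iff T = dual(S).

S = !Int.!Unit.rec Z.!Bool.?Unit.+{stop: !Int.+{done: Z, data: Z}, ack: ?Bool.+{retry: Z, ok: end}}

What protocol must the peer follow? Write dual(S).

?Int.?Unit.rec Z.?Bool.!Unit.&{stop: ?Int.&{done: Z, data: Z}, ack: !Bool.&{retry: Z, ok: end}}

!Int = ?Int
  !Unit = ?Unit
    rec Z = rec Z  (rec unchanged)
      !Bool = ?Bool
        ?Unit = !Unit
          +{stop,ack} = &{stop,ack}  (internal→external)
            • stop:
              !Int = ?Int
                +{done,data} = &{done,data}  (internal→external)
                  • done:
                    Z ↦ Z
                  • data:
                    Z ↦ Z
            • ack:
              ?Bool = !Bool
                +{retry,ok} = &{retry,ok}  (internal→external)
                  • retry:
                    Z ↦ Z
                  • ok:
                    end ↦ end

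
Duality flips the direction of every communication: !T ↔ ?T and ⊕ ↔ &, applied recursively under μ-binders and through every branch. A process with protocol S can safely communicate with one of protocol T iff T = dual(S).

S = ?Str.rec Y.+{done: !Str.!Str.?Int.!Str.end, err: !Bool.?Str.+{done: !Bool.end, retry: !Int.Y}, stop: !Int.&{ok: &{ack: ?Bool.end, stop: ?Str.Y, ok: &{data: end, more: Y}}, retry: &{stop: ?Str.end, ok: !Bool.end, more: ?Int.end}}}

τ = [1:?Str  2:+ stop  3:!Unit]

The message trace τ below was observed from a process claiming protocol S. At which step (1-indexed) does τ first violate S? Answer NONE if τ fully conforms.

3

step 1: ?Str  ok  cont: rec Y.…
step 2: + stop  ok  cont: !Int.&{ok: &{ack: ?Bool.end, stop: ?Str.rec Y.…, ok: &{data: end, more: rec Y.…}}, retry: &{stop: ?Str.end, ok: !Bool.end, more: ?Int.end}}
step 3: got !Unit, protocol expects !Int  ✗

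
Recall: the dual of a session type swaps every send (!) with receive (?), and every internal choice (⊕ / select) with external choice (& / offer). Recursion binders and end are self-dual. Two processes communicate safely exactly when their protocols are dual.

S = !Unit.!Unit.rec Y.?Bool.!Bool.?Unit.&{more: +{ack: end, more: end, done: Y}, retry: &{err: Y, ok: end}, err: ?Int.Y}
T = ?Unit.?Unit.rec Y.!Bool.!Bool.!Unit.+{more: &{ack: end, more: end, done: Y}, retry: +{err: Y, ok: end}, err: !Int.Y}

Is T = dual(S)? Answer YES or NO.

NO

!Unit vs ?Unit  ✓
  !Unit vs ?Unit  ✓
    rec Y vs rec Y  ✓ (rec unchanged)
      ?Bool vs !Bool  ✓
        !Bool vs !Bool  ✗ same direction on both sides — not dual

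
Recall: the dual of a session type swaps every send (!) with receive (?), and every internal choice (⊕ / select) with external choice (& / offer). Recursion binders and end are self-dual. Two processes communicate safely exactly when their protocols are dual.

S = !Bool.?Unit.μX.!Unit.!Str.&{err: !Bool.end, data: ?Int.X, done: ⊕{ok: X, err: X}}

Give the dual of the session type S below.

?Bool.!Unit.μX.?Unit.?Str.⊕{err: ?Bool.end, data: !Int.X, done: &{ok: X, err: X}}

!Bool = ?Bool
  ?Unit = !Unit
    μX = μX  (μ self-dual)
      !Unit = ?Unit
        !Str = ?Str
          &{err,data,done} = ⊕{err,data,done}  (offer→select)
            • err:
              !Bool = ?Bool
                dual(end) = end
            • data:
              ?Int = !Int
                dual(X) = X
            • done:
              ⊕{ok,err} = &{ok,err}  (select→offer)
                • ok:
                  dual(X) = X
                • err:
                  dual(X) = X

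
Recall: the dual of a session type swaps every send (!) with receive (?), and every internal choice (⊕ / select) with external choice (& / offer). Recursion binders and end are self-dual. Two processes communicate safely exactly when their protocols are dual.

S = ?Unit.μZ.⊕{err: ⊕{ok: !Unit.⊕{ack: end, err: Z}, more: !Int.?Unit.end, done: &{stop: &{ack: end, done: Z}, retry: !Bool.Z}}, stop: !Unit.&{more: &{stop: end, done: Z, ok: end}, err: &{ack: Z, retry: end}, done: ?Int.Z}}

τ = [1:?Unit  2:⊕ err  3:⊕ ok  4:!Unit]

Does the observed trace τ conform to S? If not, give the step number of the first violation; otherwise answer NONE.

NONE

@1 ?Unit  ok  state: μZ.…
@2 ⊕ err  ok  state: ⊕{ok: !Unit.⊕{ack: end, err: μZ.…}, more: !Int.?Unit.end, done: &{stop: &{ack: end, done: μZ.…}, retry: !Bool.μZ.…}}
@3 ⊕ ok  ok  state: !Unit.⊕{ack: end, err: μZ.…}
@4 !Unit  ok  state: ⊕{ack: end, err: μZ.…}
τ conforms to S (length 4)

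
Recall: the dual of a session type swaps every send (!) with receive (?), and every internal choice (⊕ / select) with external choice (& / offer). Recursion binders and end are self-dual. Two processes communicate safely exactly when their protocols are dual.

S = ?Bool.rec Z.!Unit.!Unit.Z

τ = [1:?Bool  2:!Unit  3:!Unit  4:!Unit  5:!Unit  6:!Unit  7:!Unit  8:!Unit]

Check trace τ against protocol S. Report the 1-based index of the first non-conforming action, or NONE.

@1 ?Bool  ok  now at rec Z.…
@2 !Unit  ok  now at !Unit.rec Z.…
@3 !Unit  ok  now at rec Z.…
@4 !Unit  ok  now at !Unit.rec Z.…
@5 !Unit  ok  now at rec Z.…
@6 !Unit  ok  now at !Unit.rec Z.…
@7 !Unit  ok  now at rec Z.…
@8 !Unit  ok  now at !Unit.rec Z.…
trace exhausted — no violation

NONE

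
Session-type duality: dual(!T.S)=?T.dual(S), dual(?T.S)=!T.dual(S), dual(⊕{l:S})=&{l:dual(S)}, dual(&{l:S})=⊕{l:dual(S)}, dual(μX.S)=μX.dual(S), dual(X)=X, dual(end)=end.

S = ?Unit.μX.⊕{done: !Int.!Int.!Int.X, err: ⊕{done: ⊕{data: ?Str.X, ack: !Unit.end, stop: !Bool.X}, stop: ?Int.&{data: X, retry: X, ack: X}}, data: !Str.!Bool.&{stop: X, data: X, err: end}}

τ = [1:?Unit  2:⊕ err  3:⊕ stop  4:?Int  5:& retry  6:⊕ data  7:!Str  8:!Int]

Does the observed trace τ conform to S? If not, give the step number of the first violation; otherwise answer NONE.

8

[1] ?Unit  match  residual = μX.…
[2] ⊕ err  match  residual = ⊕{done: ⊕{data: ?Str.μX.…, ack: !Unit.end, stop: !Bool.μX.…}, stop: ?Int.&{data: μX.…, retry: μX.…, ack: μX.…}}
[3] ⊕ stop  match  residual = ?Int.&{data: μX.…, retry: μX.…, ack: μX.…}
[4] ?Int  match  residual = &{data: μX.…, retry: μX.…, ack: μX.…}
[5] & retry  match  residual = μX.…
[6] ⊕ data  match  residual = !Str.!Bool.&{stop: μX.…, data: μX.…, err: end}
[7] !Str  match  residual = !Bool.&{stop: μX.…, data: μX.…, err: end}
[8] got !Int, protocol expects !Bool  ✗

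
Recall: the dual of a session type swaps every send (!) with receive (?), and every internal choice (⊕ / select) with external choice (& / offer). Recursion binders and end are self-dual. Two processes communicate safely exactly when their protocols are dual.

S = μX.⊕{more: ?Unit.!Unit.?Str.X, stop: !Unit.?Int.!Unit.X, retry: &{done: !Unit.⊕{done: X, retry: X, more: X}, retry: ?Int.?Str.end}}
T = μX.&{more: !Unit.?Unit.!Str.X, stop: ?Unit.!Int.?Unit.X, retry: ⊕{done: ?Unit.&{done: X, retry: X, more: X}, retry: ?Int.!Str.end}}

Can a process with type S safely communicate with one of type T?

NO

μX | μX  ✓ (rec unchanged)
  ⊕{more,stop,retry} | &{more,stop,retry}  ✓ labels match
    case more:
      ?Unit | !Unit  ✓
        !Unit | ?Unit  ✓
          ?Str | !Str  ✓
            X | X  ✓
    case stop:
      !Unit | ?Unit  ✓
        ?Int | !Int  ✓
          !Unit | ?Unit  ✓
            X | X  ✓
    case retry:
      &{done,retry} | ⊕{done,retry}  ✓ labels match
        case done:
          !Unit | ?Unit  ✓
            ⊕{done,retry,more} | &{done,retry,more}  ✓ labels match
              case done:
                X | X  ✓
              case retry:
                X | X  ✓
              case more:
                X | X  ✓
        case retry:
          ?Int | ?Int  ✗ same direction on both sides — not dual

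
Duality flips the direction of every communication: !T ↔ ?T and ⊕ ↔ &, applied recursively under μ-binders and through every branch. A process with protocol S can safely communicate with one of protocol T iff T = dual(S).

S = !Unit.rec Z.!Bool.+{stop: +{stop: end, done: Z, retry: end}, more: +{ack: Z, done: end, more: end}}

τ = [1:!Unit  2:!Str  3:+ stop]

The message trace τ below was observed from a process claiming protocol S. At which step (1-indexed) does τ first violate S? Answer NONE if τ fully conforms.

step 1: !Unit  ok  state: rec Z.…
step 2: got !Str, protocol expects !Bool  ✗

2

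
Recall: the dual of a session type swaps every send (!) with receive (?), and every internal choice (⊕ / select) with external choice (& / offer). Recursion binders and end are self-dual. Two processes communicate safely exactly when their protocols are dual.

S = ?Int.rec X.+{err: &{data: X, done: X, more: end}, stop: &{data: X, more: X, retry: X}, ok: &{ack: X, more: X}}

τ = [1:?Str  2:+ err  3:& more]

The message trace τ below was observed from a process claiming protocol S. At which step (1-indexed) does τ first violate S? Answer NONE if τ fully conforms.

1

[1] got ?Str, protocol expects ?Int  ✗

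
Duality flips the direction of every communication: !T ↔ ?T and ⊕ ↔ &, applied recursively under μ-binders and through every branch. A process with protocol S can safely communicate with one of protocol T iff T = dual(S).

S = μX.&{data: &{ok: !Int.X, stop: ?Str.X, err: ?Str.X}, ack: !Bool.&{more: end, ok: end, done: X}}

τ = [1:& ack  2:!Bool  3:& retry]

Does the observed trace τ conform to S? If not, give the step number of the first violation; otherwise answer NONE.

3

[1] & ack  match  residual = !Bool.&{more: end, ok: end, done: μX.…}
[2] !Bool  match  residual = &{more: end, ok: end, done: μX.…}
[3] got & retry, protocol expects & more or & ok or & done  ✗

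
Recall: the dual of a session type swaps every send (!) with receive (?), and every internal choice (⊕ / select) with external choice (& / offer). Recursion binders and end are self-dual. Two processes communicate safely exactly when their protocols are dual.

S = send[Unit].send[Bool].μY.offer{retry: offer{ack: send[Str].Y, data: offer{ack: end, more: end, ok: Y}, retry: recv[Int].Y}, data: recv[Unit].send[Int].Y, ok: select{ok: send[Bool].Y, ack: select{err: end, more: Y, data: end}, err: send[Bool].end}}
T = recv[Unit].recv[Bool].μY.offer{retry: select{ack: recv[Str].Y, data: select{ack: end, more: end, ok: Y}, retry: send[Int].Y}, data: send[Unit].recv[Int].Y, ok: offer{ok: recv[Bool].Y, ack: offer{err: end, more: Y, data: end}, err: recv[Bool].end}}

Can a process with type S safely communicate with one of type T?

send[Unit] ‖ recv[Unit]  ok
  send[Bool] ‖ recv[Bool]  ok
    μY ‖ μY  ok (binder kept)
      offer{retry,data,ok} ‖ offer{retry,data,ok}  ✗ choice polarity not flipped — not dual

NO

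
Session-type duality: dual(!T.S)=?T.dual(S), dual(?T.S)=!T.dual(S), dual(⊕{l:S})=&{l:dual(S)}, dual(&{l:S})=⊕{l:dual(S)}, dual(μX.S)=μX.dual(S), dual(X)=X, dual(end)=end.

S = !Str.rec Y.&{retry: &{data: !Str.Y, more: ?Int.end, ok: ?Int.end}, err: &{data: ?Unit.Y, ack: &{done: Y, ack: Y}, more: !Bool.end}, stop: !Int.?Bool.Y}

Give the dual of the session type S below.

?Str.rec Y.+{retry: +{data: ?Str.Y, more: !Int.end, ok: !Int.end}, err: +{data: !Unit.Y, ack: +{done: Y, ack: Y}, more: ?Bool.end}, stop: ?Int.!Bool.Y}

!Str ↦ ?Str
  rec Y ↦ rec Y  (binder kept)
    &{retry,err,stop} ↦ +{retry,err,stop}  (&→⊕)
      • retry:
        &{data,more,ok} ↦ +{data,more,ok}  (&→⊕)
          • data:
            !Str ↦ ?Str
              dual(Y) = Y
          • more:
            ?Int ↦ !Int
              dual(end) = end
          • ok:
            ?Int ↦ !Int
              dual(end) = end
      • err:
        &{data,ack,more} ↦ +{data,ack,more}  (&→⊕)
          • data:
            ?Unit ↦ !Unit
              dual(Y) = Y
          • ack:
            &{done,ack} ↦ +{done,ack}  (&→⊕)
              • done:
                dual(Y) = Y
              • ack:
                dual(Y) = Y
          • more:
            !Bool ↦ ?Bool
              dual(end) = end
      • stop:
        !Int ↦ ?Int
          ?Bool ↦ !Bool
            dual(Y) = Y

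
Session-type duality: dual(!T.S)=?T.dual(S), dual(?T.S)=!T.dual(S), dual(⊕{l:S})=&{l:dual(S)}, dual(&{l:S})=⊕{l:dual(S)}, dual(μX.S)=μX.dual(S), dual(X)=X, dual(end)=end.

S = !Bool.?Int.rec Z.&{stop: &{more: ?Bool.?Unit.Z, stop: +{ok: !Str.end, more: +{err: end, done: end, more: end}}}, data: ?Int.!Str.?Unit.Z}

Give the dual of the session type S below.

!Bool → ?Bool
  ?Int → !Int
    rec Z → rec Z  (binder kept)
      &{stop,data} → +{stop,data}  (external→internal)
        [stop]
          &{more,stop} → +{more,stop}  (external→internal)
            [more]
              ?Bool → !Bool
                ?Unit → !Unit
                  dual(Z) = Z
            [stop]
              +{ok,more} → &{ok,more}  (select→offer)
                [ok]
                  !Str → ?Str
                    dual(end) = end
                [more]
                  +{err,done,more} → &{err,done,more}  (select→offer)
                    [err]
                      dual(end) = end
                    [done]
                      dual(end) = end
                    [more]
                      dual(end) = end
        [data]
          ?Int → !Int
            !Str → ?Str
              ?Unit → !Unit
                dual(Z) = Z

?Bool.!Int.rec Z.+{stop: +{more: !Bool.!Unit.Z, stop: &{ok: ?Str.end, more: &{err: end, done: end, more: end}}}, data: !Int.?Str.!Unit.Z}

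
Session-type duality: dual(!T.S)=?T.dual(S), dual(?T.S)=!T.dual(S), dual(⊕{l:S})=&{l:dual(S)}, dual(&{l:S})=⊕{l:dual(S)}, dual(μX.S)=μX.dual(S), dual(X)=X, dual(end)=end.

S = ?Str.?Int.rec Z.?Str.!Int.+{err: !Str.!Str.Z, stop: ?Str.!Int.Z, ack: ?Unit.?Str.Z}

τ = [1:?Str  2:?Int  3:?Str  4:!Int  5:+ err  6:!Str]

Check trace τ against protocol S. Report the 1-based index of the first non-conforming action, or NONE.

NONE

@1 ?Str  match  now at ?Int.rec Z.…
@2 ?Int  match  now at rec Z.…
@3 ?Str  match  now at !Int.+{err: !Str.!Str.rec Z.…, stop: ?Str.!Int.rec Z.…, ack: ?Unit.?Str.rec Z.…}
@4 !Int  match  now at +{err: !Str.!Str.rec Z.…, stop: ?Str.!Int.rec Z.…, ack: ?Unit.?Str.rec Z.…}
@5 + err  match  now at !Str.!Str.rec Z.…
@6 !Str  match  now at !Str.rec Z.…
τ conforms to S (length 6)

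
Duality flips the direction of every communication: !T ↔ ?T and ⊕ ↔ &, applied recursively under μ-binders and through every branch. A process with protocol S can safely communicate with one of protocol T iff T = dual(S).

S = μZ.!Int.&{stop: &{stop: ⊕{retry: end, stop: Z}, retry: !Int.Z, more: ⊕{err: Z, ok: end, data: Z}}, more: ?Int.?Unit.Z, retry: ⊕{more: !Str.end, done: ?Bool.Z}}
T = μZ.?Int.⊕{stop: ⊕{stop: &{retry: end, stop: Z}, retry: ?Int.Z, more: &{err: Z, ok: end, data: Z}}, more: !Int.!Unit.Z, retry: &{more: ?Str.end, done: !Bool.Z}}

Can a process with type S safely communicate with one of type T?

μZ ‖ μZ  match (binder kept)
  !Int ‖ ?Int  match
    &{stop,more,retry} ‖ ⊕{stop,more,retry}  match label sets agree
      case stop:
        &{stop,retry,more} ‖ ⊕{stop,retry,more}  match label sets agree
          case stop:
            ⊕{retry,stop} ‖ &{retry,stop}  match label sets agree
              case retry:
                end ‖ end  match
              case stop:
                Z ‖ Z  match
          case retry:
            !Int ‖ ?Int  match
              Z ‖ Z  match
          case more:
            ⊕{err,ok,data} ‖ &{err,ok,data}  match label sets agree
              case err:
                Z ‖ Z  match
              case ok:
                end ‖ end  match
              case data:
                Z ‖ Z  match
      case more:
        ?Int ‖ !Int  match
          ?Unit ‖ !Unit  match
            Z ‖ Z  match
      case retry:
        ⊕{more,done} ‖ &{more,done}  match label sets agree
          case more:
            !Str ‖ ?Str  match
              end ‖ end  match
          case done:
            ?Bool ‖ !Bool  match
              Z ‖ Z  match

YES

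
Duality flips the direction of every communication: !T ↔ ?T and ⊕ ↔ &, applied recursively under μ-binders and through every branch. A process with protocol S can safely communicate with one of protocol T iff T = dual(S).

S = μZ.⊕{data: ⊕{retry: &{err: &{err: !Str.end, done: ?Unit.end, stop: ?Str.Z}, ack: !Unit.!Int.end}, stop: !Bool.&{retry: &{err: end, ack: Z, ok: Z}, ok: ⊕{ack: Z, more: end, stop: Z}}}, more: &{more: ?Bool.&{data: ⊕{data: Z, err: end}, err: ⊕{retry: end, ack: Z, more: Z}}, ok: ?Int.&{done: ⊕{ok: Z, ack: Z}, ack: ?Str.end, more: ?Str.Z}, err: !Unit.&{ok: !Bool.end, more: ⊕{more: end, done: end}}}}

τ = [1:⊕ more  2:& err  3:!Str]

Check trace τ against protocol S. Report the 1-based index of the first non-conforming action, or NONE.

3

[1] ⊕ more  match  now at &{more: ?Bool.&{data: ⊕{data: μZ.…, err: end}, err: ⊕{retry: end, ack: μZ.…, more: μZ.…}}, ok: ?Int.&{done: ⊕{ok: μZ.…, ack: μZ.…}, ack: ?Str.end, more: ?Str.μZ.…}, err: !Unit.&{ok: !Bool.end, more: ⊕{more: end, done: end}}}
[2] & err  match  now at !Unit.&{ok: !Bool.end, more: ⊕{more: end, done: end}}
[3] got !Str, protocol expects !Unit  ✗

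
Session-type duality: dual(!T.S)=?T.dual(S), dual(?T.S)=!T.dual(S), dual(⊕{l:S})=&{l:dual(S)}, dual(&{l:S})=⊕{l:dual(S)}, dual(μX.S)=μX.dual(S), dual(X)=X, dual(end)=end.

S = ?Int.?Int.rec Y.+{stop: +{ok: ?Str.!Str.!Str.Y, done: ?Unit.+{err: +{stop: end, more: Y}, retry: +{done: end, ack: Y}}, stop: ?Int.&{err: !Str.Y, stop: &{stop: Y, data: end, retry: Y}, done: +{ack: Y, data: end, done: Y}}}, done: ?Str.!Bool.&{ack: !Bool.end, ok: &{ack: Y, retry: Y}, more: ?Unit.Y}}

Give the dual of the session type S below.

?Int → !Int
  ?Int → !Int
    rec Y → rec Y  (μ self-dual)
      +{stop,done} → &{stop,done}  (internal→external)
        case stop:
          +{ok,done,stop} → &{ok,done,stop}  (internal→external)
            case ok:
              ?Str → !Str
                !Str → ?Str
                  !Str → ?Str
                    dual(Y) = Y
            case done:
              ?Unit → !Unit
                +{err,retry} → &{err,retry}  (internal→external)
                  case err:
                    +{stop,more} → &{stop,more}  (internal→external)
                      case stop:
                        dual(end) = end
                      case more:
                        dual(Y) = Y
                  case retry:
                    +{done,ack} → &{done,ack}  (internal→external)
                      case done:
                        dual(end) = end
                      case ack:
                        dual(Y) = Y
            case stop:
              ?Int → !Int
                &{err,stop,done} → +{err,stop,done}  (offer→select)
                  case err:
                    !Str → ?Str
                      dual(Y) = Y
                  case stop:
                    &{stop,data,retry} → +{stop,data,retry}  (offer→select)
                      case stop:
                        dual(Y) = Y
                      case data:
                        dual(end) = end
                      case retry:
                        dual(Y) = Y
                  case done:
                    +{ack,data,done} → &{ack,data,done}  (internal→external)
                      case ack:
                        dual(Y) = Y
                      case data:
                        dual(end) = end
                      case done:
                        dual(Y) = Y
        case done:
          ?Str → !Str
            !Bool → ?Bool
              &{ack,ok,more} → +{ack,ok,more}  (offer→select)
                case ack:
                  !Bool → ?Bool
                    dual(end) = end
                case ok:
                  &{ack,retry} → +{ack,retry}  (offer→select)
                    case ack:
                      dual(Y) = Y
                    case retry:
                      dual(Y) = Y
                case more:
                  ?Unit → !Unit
                    dual(Y) = Y

!Int.!Int.rec Y.&{stop: &{ok: !Str.?Str.?Str.Y, done: !Unit.&{err: &{stop: end, more: Y}, retry: &{done: end, ack: Y}}, stop: !Int.+{err: ?Str.Y, stop: +{stop: Y, data: end, retry: Y}, done: &{ack: Y, data: end, done: Y}}}, done: !Str.?Bool.+{ack: ?Bool.end, ok: +{ack: Y, retry: Y}, more: !Unit.Y}}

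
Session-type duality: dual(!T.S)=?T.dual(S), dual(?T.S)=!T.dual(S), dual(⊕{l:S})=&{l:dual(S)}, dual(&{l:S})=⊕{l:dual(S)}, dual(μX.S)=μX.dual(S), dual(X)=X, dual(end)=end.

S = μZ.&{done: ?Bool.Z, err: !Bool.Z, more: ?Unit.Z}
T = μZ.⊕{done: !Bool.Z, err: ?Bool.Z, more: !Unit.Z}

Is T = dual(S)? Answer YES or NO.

YES

μZ | μZ  ✓ (μ self-dual)
  &{done,err,more} | ⊕{done,err,more}  ✓ label sets agree
    • done:
      ?Bool | !Bool  ✓
        Z | Z  ✓
    • err:
      !Bool | ?Bool  ✓
        Z | Z  ✓
    • more:
      ?Unit | !Unit  ✓
        Z | Z  ✓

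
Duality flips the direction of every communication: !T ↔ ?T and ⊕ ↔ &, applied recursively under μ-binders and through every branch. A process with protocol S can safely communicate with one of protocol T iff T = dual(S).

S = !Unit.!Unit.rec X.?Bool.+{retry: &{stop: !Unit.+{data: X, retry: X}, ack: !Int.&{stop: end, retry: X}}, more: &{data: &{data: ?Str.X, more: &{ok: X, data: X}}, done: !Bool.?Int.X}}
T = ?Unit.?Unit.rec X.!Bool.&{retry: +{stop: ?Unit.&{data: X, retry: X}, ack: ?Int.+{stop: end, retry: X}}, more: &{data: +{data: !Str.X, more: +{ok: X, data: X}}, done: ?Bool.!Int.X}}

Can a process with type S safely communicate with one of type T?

!Unit vs ?Unit  match
  !Unit vs ?Unit  match
    rec X vs rec X  match (μ self-dual)
      ?Bool vs !Bool  match
        +{retry,more} vs &{retry,more}  match same labels
          • retry:
            &{stop,ack} vs +{stop,ack}  match same labels
              • stop:
                !Unit vs ?Unit  match
                  +{data,retry} vs &{data,retry}  match same labels
                    • data:
                      X vs X  match
                    • retry:
                      X vs X  match
              • ack:
                !Int vs ?Int  match
                  &{stop,retry} vs +{stop,retry}  match same labels
                    • stop:
                      end vs end  match
                    • retry:
                      X vs X  match
          • more:
            &{data,done} vs &{data,done}  ✗ choice polarity not flipped — not dual

NO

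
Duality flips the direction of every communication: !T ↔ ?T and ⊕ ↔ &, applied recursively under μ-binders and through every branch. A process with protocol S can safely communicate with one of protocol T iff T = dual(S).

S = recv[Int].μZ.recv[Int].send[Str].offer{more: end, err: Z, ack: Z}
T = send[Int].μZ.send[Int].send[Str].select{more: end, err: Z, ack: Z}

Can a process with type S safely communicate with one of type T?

NO

recv[Int] | send[Int]  ✓
  μZ | μZ  ✓ (rec unchanged)
    recv[Int] | send[Int]  ✓
      send[Str] | send[Str]  ✗ same direction on both sides — not dual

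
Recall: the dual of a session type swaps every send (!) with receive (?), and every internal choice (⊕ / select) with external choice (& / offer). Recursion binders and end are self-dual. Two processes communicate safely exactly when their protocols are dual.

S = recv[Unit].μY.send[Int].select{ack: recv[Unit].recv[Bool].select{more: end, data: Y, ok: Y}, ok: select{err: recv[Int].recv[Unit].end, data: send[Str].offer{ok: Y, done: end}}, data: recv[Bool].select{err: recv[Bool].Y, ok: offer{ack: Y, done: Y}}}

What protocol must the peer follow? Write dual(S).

send[Unit].μY.recv[Int].offer{ack: send[Unit].send[Bool].offer{more: end, data: Y, ok: Y}, ok: offer{err: send[Int].send[Unit].end, data: recv[Str].select{ok: Y, done: end}}, data: send[Bool].offer{err: send[Bool].Y, ok: select{ack: Y, done: Y}}}

recv[Unit] = send[Unit]
  μY = μY  (μ self-dual)
    send[Int] = recv[Int]
      select{ack,ok,data} = offer{ack,ok,data}  (select→offer)
        [ack]
          recv[Unit] = send[Unit]
            recv[Bool] = send[Bool]
              select{more,data,ok} = offer{more,data,ok}  (select→offer)
                [more]
                  dual(end) = end
                [data]
                  dual(Y) = Y
                [ok]
                  dual(Y) = Y
        [ok]
          select{err,data} = offer{err,data}  (select→offer)
            [err]
              recv[Int] = send[Int]
                recv[Unit] = send[Unit]
                  dual(end) = end
            [data]
              send[Str] = recv[Str]
                offer{ok,done} = select{ok,done}  (&→⊕)
                  [ok]
                    dual(Y) = Y
                  [done]
                    dual(end) = end
        [data]
          recv[Bool] = send[Bool]
            select{err,ok} = offer{err,ok}  (select→offer)
              [err]
                recv[Bool] = send[Bool]
                  dual(Y) = Y
              [ok]
                offer{ack,done} = select{ack,done}  (&→⊕)
                  [ack]
                    dual(Y) = Y
                  [done]
                    dual(Y) = Y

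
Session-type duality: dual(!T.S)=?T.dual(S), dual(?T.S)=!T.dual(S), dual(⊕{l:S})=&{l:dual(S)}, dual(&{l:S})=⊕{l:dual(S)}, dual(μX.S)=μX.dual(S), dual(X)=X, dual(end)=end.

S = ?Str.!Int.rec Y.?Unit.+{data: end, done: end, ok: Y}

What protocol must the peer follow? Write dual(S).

!Str.?Int.rec Y.!Unit.&{data: end, done: end, ok: Y}

?Str = !Str
  !Int = ?Int
    rec Y = rec Y  (rec unchanged)
      ?Unit = !Unit
        +{data,done,ok} = &{data,done,ok}  (⊕→&)
          [data]
            end ↦ end
          [done]
            end ↦ end
          [ok]
            Y ↦ Y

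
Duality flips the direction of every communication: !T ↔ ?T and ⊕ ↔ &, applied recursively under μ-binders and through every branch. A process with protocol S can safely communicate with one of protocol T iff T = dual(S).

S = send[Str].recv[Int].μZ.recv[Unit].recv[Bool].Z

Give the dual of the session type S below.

send[Str] = recv[Str]
  recv[Int] = send[Int]
    μZ = μZ  (binder kept)
      recv[Unit] = send[Unit]
        recv[Bool] = send[Bool]
          Z self-dual

recv[Str].send[Int].μZ.send[Unit].send[Bool].Z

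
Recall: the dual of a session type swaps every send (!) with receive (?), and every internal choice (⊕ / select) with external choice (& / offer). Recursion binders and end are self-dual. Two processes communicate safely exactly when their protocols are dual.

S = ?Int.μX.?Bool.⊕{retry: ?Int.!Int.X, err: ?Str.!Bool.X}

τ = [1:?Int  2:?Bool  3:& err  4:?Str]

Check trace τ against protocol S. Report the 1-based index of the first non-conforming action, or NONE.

[1] ?Int  match  state: μX.…
[2] ?Bool  match  state: ⊕{retry: ?Int.!Int.μX.…, err: ?Str.!Bool.μX.…}
[3] got & err, protocol expects ⊕ retry or ⊕ err  ✗

3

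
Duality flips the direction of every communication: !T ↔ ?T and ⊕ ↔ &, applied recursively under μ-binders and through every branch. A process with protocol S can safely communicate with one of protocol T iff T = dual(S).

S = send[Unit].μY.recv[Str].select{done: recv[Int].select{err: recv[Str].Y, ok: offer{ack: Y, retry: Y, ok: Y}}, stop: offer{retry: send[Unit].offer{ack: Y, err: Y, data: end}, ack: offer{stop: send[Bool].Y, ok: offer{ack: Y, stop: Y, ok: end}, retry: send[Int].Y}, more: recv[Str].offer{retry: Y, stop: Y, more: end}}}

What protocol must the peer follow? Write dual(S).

recv[Unit].μY.send[Str].offer{done: send[Int].offer{err: send[Str].Y, ok: select{ack: Y, retry: Y, ok: Y}}, stop: select{retry: recv[Unit].select{ack: Y, err: Y, data: end}, ack: select{stop: recv[Bool].Y, ok: select{ack: Y, stop: Y, ok: end}, retry: recv[Int].Y}, more: send[Str].select{retry: Y, stop: Y, more: end}}}

send[Unit] = recv[Unit]
  μY = μY  (rec unchanged)
    recv[Str] = send[Str]
      select{done,stop} = offer{done,stop}  (⊕→&)
        case done:
          recv[Int] = send[Int]
            select{err,ok} = offer{err,ok}  (⊕→&)
              case err:
                recv[Str] = send[Str]
                  Y ↦ Y
              case ok:
                offer{ack,retry,ok} = select{ack,retry,ok}  (offer→select)
                  case ack:
                    Y ↦ Y
                  case retry:
                    Y ↦ Y
                  case ok:
                    Y ↦ Y
        case stop:
          offer{retry,ack,more} = select{retry,ack,more}  (offer→select)
            case retry:
              send[Unit] = recv[Unit]
                offer{ack,err,data} = select{ack,err,data}  (offer→select)
                  case ack:
                    Y ↦ Y
                  case err:
                    Y ↦ Y
                  case data:
                    end ↦ end
            case ack:
              offer{stop,ok,retry} = select{stop,ok,retry}  (offer→select)
                case stop:
                  send[Bool] = recv[Bool]
                    Y ↦ Y
                case ok:
                  offer{ack,stop,ok} = select{ack,stop,ok}  (offer→select)
                    case ack:
                      Y ↦ Y
                    case stop:
                      Y ↦ Y
                    case ok:
                      end ↦ end
                case retry:
                  send[Int] = recv[Int]
                    Y ↦ Y
            case more:
              recv[Str] = send[Str]
                offer{retry,stop,more} = select{retry,stop,more}  (offer→select)
                  case retry:
                    Y ↦ Y
                  case stop:
                    Y ↦ Y
                  case more:
                    end ↦ end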